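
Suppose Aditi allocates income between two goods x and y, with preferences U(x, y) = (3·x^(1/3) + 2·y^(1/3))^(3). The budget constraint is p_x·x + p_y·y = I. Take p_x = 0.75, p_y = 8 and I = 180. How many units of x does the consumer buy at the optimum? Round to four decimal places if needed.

MU_x ∝ 3·x^(-2/3), MU_y ∝ 2·y^(-2/3), so MRS = (3/2)·(y/x)^(2/3) = p_x/p_y.
Solve for the ratio: y/x = [(2/3)·p_x/p_y]^(1.5).
With the ratio pinned down, the budget gives x* = I/(p_x + p_y·(y/x)) and y* = (y/x)·x*.
Numerically y/x = 0.015625, so x* = 180/(0.75 + 8·0.015625) = 205.7143.

x* = 205.7143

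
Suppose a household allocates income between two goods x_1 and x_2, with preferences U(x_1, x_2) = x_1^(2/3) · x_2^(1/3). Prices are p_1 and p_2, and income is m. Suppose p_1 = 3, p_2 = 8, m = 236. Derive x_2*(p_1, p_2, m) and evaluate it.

x_2* = 9.8333

Tangency: MRS = 2·x_2/x_1 = p_1/p_2.
Rearranging, p_2·x_2 = (1/2)·p_1·x_1. Substituting into the budget gives p_1·x_1·(1 + (1/2)) = m.
Demand: x_1*(p_1,p_2,m) = 2/3·m/p_1 and x_2* = 1/3·m/p_2.
At p_1=3, p_2=8, m=236: x_2* = 1/3·236/8 = 9.8333.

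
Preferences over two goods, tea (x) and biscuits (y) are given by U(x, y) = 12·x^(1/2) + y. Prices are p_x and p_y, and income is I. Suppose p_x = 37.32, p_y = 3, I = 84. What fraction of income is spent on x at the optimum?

Thus x* = (6·p_y/p_x)² — independent of I — with the rest of income spent on y.
Plugging in: x* = (6·3/37.32)² = 0.2326, y* = 25.1061.
Expenditure on x: 37.32·0.2326 = 8.6817; share = 0.1034.

share on x = 0.1034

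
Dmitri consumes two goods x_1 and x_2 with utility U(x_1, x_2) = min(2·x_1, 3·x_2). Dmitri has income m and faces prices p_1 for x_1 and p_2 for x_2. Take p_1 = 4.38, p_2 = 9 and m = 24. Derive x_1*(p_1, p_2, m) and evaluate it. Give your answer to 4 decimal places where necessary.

x_1* = 2.3121

Leontief preferences: the optimum is at the kink where x_1/3 = x_2/2, i.e. x_2 = (2/3)·x_1.
Budget: p_1·x_1 + p_2·(2/3)·x_1 = m, so (3·p_1 + 2·p_2)·x_1 = 3·m.
Demand: x_1*(p_1,p_2,m) = 3·m/(3·p_1 + 2·p_2), x_2* = 2·m/(3·p_1 + 2·p_2).
Here 3·4.38 + 2·9 = 31.14, giving x_1* = 2.3121.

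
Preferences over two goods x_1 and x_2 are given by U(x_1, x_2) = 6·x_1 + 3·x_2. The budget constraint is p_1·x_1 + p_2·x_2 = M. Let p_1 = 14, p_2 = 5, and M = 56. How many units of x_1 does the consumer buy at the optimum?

x_1* = 0

Linear utility — the consumer picks whichever good has higher MU/price: 6/14 = 0.4286 vs 3/5 = 0.6.
x_2 gives more utility per dollar, so spend all income on x_2: x_2* = M/p_2, x_1* = 0.
Numerically: x_1* = 0, x_2* = 11.2.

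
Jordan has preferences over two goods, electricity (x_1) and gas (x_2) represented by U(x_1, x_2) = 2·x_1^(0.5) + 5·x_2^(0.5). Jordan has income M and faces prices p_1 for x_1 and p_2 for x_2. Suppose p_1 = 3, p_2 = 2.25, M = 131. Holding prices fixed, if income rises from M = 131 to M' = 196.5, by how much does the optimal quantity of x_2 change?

Δx_2* = 25.9921

With the ratio pinned down, the budget gives x_1* = M/(p_1 + p_2·(x_2/x_1)) and x_2* = (x_2/x_1)·x_1*.
Numerically x_2/x_1 = 11.111111, so x_1* = 131/(3 + 2.25·11.111111) = 4.6786 and x_2* = 11.111111·4.6786 = 51.9841.
At M' = 196.5: x_2* = 77.9762. Change: 77.9762 − 51.9841 = 25.9921.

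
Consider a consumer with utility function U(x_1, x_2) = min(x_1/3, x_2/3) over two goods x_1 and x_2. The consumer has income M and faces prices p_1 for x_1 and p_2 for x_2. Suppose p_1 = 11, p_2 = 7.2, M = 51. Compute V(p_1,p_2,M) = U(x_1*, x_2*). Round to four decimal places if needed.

V = 0.9341

Demand: x_1*(p_1,p_2,M) = 3·M/(3·p_1 + 3·p_2), x_2* = 3·M/(3·p_1 + 3·p_2).
Here 3·11 + 3·7.2 = 54.6, giving x_1* = 2.8022 and x_2* = 2.8022.
Utility at the optimum: U(2.8022, 2.8022) = 0.9341.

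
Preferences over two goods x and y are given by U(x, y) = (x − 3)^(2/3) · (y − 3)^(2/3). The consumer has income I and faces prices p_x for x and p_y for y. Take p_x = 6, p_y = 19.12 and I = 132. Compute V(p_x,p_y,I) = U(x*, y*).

Substituting into the budget: x* = 3 + 0.5·(I − 3·p_x − 3·p_y)/p_x, and y* = 3 + 0.5·(…)/p_y.
Discretionary income = 132 − 3·6 − 3·19.12 = 56.64; x* = 3 + 0.5·56.64/6 = 7.72; y* = 3 + 0.5·56.64/19.12 = 4.4812.
Utility at the optimum: U(7.72, 4.4812) = 3.6562.

V = 3.6562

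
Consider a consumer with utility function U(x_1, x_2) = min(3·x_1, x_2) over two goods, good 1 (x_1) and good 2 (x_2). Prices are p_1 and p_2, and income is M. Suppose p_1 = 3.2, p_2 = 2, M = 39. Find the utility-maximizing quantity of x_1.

x_1* = 4.2391

Leontief preferences: the optimum is at the kink where x_1/1 = x_2/3, i.e. x_2 = 3·x_1.
Budget: p_1·x_1 + p_2·3·x_1 = M, so (p_1 + 3·p_2)·x_1 = M.
Demand: x_1*(p_1,p_2,M) = M/(p_1 + 3·p_2), x_2* = 3·M/(p_1 + 3·p_2).
Here 3.2 + 3·2 = 9.2, giving x_1* = 4.2391.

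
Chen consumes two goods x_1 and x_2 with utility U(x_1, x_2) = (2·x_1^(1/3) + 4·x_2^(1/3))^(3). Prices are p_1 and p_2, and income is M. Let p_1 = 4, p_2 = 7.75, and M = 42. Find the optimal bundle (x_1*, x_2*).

MU_x_1 ∝ 2·x_1^(-2/3), MU_x_2 ∝ 4·x_2^(-2/3), so MRS = (1/2)·(x_2/x_1)^(2/3) = p_1/p_2.
Hence x_2/x_1 = (2·p_1/p_2)^(1/(2/3)), i.e. raised to the 1.5 power.
With the ratio pinned down, the budget gives x_1* = M/(p_1 + p_2·(x_2/x_1)) and x_2* = (x_2/x_1)·x_1*.
Numerically x_2/x_1 = 1.048775, so x_1* = 42/(4 + 7.75·1.048775) = 3.4631 and x_2* = 1.048775·3.4631 = 3.632.

x_1* = 3.4631, x_2* = 3.632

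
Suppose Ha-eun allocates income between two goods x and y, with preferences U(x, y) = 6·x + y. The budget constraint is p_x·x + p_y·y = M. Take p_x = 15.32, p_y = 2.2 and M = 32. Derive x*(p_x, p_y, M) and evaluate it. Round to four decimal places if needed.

Perfect substitutes: compare marginal utility per dollar. 6/p_x vs 1/p_y → 0.3916 vs 0.4545.
y gives more utility per dollar, so spend all income on y: y* = M/p_y, x* = 0.
Numerically: x* = 0, y* = 14.5455.

x* = 0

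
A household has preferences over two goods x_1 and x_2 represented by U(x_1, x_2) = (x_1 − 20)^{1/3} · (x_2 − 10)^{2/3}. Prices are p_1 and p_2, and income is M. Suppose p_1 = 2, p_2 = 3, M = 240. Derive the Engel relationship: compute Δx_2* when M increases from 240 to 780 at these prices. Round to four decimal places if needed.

This is Cobb-Douglas in (x_1−20, x_2−10): tangency gives 1/3·p_2·(x_2−10) = 2/3·p_1·(x_1−20).
Substituting into the budget: x_1* = 20 + 1/3·(M − 20·p_1 − 10·p_2)/p_1, and x_2* = 10 + 2/3·(…)/p_2.
Discretionary income = 240 − 20·2 − 10·3 = 170; x_2* = 10 + 2/3·170/3 = 47.7778.
At M' = 780: x_2* = 167.7778. Change: 167.7778 − 47.7778 = 120.

Δx_2* = 120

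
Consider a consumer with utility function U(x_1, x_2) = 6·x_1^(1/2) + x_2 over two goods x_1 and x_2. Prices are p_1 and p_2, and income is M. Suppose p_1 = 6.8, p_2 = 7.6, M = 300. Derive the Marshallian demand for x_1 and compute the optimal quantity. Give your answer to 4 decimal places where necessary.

Set MRS = p_1/p_2: 3·x_1^(−1/2) = p_1/p_2.
Thus x_1* = (3·p_2/p_1)² — independent of M — with the rest of income spent on x_2.
Plugging in: x_1* = (3·7.6/6.8)² = 11.2422.

x_1* = 11.2422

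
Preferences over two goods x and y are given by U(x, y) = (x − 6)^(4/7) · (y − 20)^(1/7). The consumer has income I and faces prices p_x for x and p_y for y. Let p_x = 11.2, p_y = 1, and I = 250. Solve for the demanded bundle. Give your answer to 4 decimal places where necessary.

x* = 17.6286, y* = 52.56

Let x' = x−6, y' = y−20. MRS = 4·y'/x' = p_x/p_y.
After buying the subsistence bundle (6, 20), a share 0.8 of the remaining income goes to x: x* = 6 + 0.8·(I − 6p_x − 20p_y)/p_x.
Discretionary income = 250 − 6·11.2 − 20·1 = 162.8; x* = 6 + 0.8·162.8/11.2 = 17.6286; y* = 20 + 0.2·162.8/1 = 52.56.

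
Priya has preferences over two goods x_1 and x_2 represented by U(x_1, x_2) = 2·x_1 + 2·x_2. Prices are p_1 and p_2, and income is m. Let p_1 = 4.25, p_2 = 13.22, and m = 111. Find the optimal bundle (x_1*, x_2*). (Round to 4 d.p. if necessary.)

Linear utility — the consumer picks whichever good has higher MU/price: 2/4.25 = 0.4706 vs 2/13.22 = 0.1513.
x_1 gives more utility per dollar, so spend all income on x_1: x_1* = m/p_1, x_2* = 0.
Numerically: x_1* = 26.1176, x_2* = 0.

x_1* = 26.1176, x_2* = 0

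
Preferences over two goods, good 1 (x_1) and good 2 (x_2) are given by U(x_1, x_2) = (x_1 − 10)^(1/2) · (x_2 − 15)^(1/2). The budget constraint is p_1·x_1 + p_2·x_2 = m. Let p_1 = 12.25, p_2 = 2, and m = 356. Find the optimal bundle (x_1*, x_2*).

x_1* = 18.3061, x_2* = 65.875

After buying the subsistence bundle (10, 15), a share 0.5 of the remaining income goes to x_1: x_1* = 10 + 0.5·(m − 10p_1 − 15p_2)/p_1.
Discretionary income = 356 − 10·12.25 − 15·2 = 203.5; x_1* = 10 + 0.5·203.5/12.25 = 18.3061; x_2* = 15 + 0.5·203.5/2 = 65.875.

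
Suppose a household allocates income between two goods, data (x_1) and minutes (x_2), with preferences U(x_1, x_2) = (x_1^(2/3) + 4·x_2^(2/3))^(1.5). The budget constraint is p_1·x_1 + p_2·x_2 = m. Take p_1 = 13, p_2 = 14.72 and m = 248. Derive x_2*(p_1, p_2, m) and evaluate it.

MRS = MU_x_1/MU_x_2 = (1/4)·(x_2/x_1)^(1/3). Set equal to p_1/p_2.
Hence x_2/x_1 = (4·p_1/p_2)^(1/(1/3)), i.e. raised to the 3 power.
With the ratio pinned down, the budget gives x_1* = m/(p_1 + p_2·(x_2/x_1)) and x_2* = (x_2/x_1)·x_1*.
Numerically x_2/x_1 = 44.084569, so x_1* = 248/(13 + 14.72·44.084569) = 0.3747 and x_2* = 44.084569·0.3747 = 16.5169.

x_2* = 16.5169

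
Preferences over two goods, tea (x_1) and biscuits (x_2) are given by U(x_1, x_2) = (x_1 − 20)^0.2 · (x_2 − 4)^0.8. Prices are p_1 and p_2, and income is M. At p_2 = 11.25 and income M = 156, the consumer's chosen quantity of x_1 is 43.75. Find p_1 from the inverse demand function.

This is Cobb-Douglas in (x_1−20, x_2−4): tangency gives 0.2·p_2·(x_2−4) = 0.8·p_1·(x_1−20).
After buying the subsistence bundle (20, 4), a share 0.2 of the remaining income goes to x_1: x_1* = 20 + 0.2·(M − 20p_1 − 4p_2)/p_1.
Set x_1* = 43.75 in the demand function and solve for p_1: p_1 = 0.8.

p_1 = 0.8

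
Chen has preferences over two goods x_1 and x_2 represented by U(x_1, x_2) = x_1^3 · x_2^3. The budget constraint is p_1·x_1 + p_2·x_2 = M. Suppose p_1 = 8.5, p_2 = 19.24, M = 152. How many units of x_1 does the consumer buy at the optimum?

Tangency: MRS = x_2/x_1 = p_1/p_2.
So 3·p_2·x_2 = 3·p_1·x_1; combined with the budget, a share 0.5 of income goes to x_1.
Demand: x_1*(p_1,p_2,M) = 0.5·M/p_1 and x_2* = 0.5·M/p_2.
At p_1=8.5, p_2=19.24, M=152: x_1* = 0.5·152/8.5 = 8.9412.

x_1* = 8.9412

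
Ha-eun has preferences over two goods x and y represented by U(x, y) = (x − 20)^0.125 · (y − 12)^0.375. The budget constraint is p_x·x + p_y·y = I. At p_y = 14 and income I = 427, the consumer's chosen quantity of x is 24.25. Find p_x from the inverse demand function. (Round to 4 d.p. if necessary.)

Let x' = x−20, y' = y−12. MRS = (1/3)·y'/x' = p_x/p_y.
After buying the subsistence bundle (20, 12), a share 0.25 of the remaining income goes to x: x* = 20 + 0.25·(I − 20p_x − 12p_y)/p_x.
Set x* = 24.25 in the demand function and solve for p_x: p_x = 7.

p_x = 7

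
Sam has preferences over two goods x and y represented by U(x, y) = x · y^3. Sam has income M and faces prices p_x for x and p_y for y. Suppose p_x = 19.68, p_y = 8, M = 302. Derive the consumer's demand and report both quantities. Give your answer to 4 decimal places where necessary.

Demand: x*(p_x,p_y,M) = 0.25·M/p_x and y* = 0.75·M/p_y.
At p_x=19.68, p_y=8, M=302: x* = 0.25·302/19.68 = 3.8364, y* = 28.3125.

x* = 3.8364, y* = 28.3125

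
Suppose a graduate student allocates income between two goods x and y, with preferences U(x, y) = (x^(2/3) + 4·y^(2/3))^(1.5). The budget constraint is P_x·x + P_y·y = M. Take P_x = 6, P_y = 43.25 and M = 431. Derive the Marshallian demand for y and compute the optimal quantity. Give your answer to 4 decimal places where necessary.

MU_x ∝ x^(-1/3), MU_y ∝ 4·y^(-1/3), so MRS = (1/4)·(y/x)^(1/3) = P_x/P_y.
Hence y/x = (4·P_x/P_y)^(1/(1/3)), i.e. raised to the 3 power.
With the ratio pinned down, the budget gives x* = M/(P_x + P_y·(y/x)) and y* = (y/x)·x*.
Numerically y/x = 0.170874, so x* = 431/(6 + 43.25·0.170874) = 32.1875 and y* = 0.170874·32.1875 = 5.5.

y* = 5.5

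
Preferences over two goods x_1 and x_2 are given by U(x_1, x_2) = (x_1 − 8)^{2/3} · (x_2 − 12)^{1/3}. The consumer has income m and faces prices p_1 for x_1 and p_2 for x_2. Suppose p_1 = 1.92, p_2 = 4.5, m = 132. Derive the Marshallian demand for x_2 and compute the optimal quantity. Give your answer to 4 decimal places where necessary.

x_2* = 16.64

This is Cobb-Douglas in (x_1−8, x_2−12): tangency gives 2/3·p_2·(x_2−12) = 1/3·p_1·(x_1−8).
Substituting into the budget: x_1* = 8 + 2/3·(m − 8·p_1 − 12·p_2)/p_1, and x_2* = 12 + 1/3·(…)/p_2.
Discretionary income = 132 − 8·1.92 − 12·4.5 = 62.64; x_2* = 12 + 1/3·62.64/4.5 = 16.64.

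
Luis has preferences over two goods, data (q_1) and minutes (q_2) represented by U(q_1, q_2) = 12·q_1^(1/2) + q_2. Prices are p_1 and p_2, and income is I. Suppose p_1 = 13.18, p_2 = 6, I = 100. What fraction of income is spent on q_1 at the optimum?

share on q_1 = 0.9833

MU_q_1 = 6/√q_1, MU_q_2 = 1. Tangency: 6/√q_1 = p_1/p_2.
Thus q_1* = (6·p_2/p_1)² — independent of I — with the rest of income spent on q_2.
Plugging in: q_1* = (6·6/13.18)² = 7.4606, q_2* = 0.2782.
Expenditure on q_1: 13.18·7.4606 = 98.3308; share = 0.9833.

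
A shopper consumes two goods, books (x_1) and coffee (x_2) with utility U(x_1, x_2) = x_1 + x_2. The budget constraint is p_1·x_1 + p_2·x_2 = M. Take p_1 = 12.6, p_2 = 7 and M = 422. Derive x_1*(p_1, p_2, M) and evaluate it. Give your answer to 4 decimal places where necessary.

Perfect substitutes: compare marginal utility per dollar. 1/p_1 vs 1/p_2 → 0.0794 vs 0.1429.
x_2 gives more utility per dollar, so spend all income on x_2: x_2* = M/p_2, x_1* = 0.
Numerically: x_1* = 0, x_2* = 60.2857.

x_1* = 0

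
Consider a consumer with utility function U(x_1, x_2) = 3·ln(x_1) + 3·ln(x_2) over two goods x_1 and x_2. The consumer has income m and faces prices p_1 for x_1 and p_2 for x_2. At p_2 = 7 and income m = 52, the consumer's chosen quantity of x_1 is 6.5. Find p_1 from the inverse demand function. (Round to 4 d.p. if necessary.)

The MRS is x_2/x_1. Set MRS = p_1/p_2.
Rearranging, p_2·x_2 = p_1·x_1. Substituting into the budget gives p_1·x_1·(1 + 1) = m.
Demand: x_1*(p_1,p_2,m) = 0.5·m/p_1 and x_2* = 0.5·m/p_2.
Set x_1* = 6.5 in the demand function and solve for p_1: p_1 = 4.

p_1 = 4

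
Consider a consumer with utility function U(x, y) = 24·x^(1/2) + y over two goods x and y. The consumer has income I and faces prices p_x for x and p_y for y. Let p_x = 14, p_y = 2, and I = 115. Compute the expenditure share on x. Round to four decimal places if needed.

share on x = 0.3578

Solve: √x = 12·p_y/p_x, so x*(p_x,p_y) = (12·p_y/p_x)², and y* = (I − p_x·x*)/p_y.
Plugging in: x* = (12·2/14)² = 2.9388, y* = 36.9286.
Expenditure on x: 14·2.9388 = 41.1429; share = 0.3578.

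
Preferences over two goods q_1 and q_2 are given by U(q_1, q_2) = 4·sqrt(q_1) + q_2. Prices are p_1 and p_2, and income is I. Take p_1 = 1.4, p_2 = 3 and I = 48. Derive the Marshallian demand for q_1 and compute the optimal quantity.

MU_q_1 = 2/√q_1, MU_q_2 = 1. Tangency: 2/√q_1 = p_1/p_2.
Thus q_1* = (2·p_2/p_1)² — independent of I — with the rest of income spent on q_2.
Plugging in: q_1* = (2·3/1.4)² = 18.3673.

q_1* = 18.3673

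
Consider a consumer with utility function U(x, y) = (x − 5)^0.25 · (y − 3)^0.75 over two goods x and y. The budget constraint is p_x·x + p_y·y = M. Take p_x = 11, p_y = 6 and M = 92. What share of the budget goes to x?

MRS = (1/3)·(y−3)/(x−5). Tangency with p_x/p_y gives y−3 = 3·(p_x/p_y)·(x−5).
After buying the subsistence bundle (5, 3), a share 0.25 of the remaining income goes to x: x* = 5 + 0.25·(M − 5p_x − 3p_y)/p_x.
Discretionary income = 92 − 5·11 − 3·6 = 19; x* = 5 + 0.25·19/11 = 5.4318; y* = 3 + 0.75·19/6 = 5.375.
Expenditure on x: 11·5.4318 = 59.75; share = 0.6495.

share on x = 0.6495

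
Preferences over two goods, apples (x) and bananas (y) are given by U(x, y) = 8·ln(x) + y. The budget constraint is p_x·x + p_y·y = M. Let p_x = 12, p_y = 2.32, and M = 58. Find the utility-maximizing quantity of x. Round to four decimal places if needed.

Set MRS = p_x/p_y: (8/x)/1 = p_x/p_y.
So x*(p_x,p_y) = 8·p_y/p_x, independent of income; and y* = (M − 8·p_y)/p_y.
At the given prices: x* = 8·2.32/12 = 1.5467.

x* = 1.5467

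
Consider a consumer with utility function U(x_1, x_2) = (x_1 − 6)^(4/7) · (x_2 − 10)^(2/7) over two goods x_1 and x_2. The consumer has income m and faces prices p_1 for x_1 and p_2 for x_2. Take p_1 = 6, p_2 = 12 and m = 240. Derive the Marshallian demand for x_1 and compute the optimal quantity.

This is Cobb-Douglas in (x_1−6, x_2−10): tangency gives 4/7·p_2·(x_2−10) = 2/7·p_1·(x_1−6).
After buying the subsistence bundle (6, 10), a share 2/3 of the remaining income goes to x_1: x_1* = 6 + 2/3·(m − 6p_1 − 10p_2)/p_1.
Discretionary income = 240 − 6·6 − 10·12 = 84; x_1* = 6 + 2/3·84/6 = 15.3333.

x_1* = 15.3333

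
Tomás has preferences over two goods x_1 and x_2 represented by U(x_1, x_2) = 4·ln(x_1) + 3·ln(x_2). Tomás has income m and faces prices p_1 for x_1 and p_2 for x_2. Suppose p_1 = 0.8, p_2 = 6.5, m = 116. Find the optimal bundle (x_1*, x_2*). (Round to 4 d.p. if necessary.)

The MRS is (4/3)·x_2/x_1. Set MRS = p_1/p_2.
So 4·p_2·x_2 = 3·p_1·x_1; combined with the budget, a share 4/7 of income goes to x_1.
Demand: x_1*(p_1,p_2,m) = 4/7·m/p_1 and x_2* = 3/7·m/p_2.
At p_1=0.8, p_2=6.5, m=116: x_1* = 4/7·116/0.8 = 82.8571, x_2* = 7.6484.

x_1* = 82.8571, x_2* = 7.6484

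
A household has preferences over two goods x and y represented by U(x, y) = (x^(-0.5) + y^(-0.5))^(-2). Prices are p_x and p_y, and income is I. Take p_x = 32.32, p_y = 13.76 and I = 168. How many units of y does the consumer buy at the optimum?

MRS = MU_x/MU_y = (y/x)^(1.5). Set equal to p_x/p_y.
Hence y/x = (p_x/p_y)^(1/(1.5)), i.e. raised to the 2/3 power.
Substitute y = (y/x)·x into the budget: x* = I/(p_x + p_y·(y/x)).
Numerically y/x = 1.766995, so x* = 168/(32.32 + 13.76·1.766995) = 2.9664 and y* = 1.766995·2.9664 = 5.2417.

y* = 5.2417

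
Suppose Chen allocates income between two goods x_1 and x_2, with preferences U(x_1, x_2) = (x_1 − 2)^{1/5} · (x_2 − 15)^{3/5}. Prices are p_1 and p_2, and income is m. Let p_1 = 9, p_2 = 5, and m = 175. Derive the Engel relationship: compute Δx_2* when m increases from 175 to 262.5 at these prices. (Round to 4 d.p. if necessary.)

Δx_2* = 13.125

Let x_1' = x_1−2, x_2' = x_2−15. MRS = (1/3)·x_2'/x_1' = p_1/p_2.
After buying the subsistence bundle (2, 15), a share 0.25 of the remaining income goes to x_1: x_1* = 2 + 0.25·(m − 2p_1 − 15p_2)/p_1.
Discretionary income = 175 − 2·9 − 15·5 = 82; x_2* = 15 + 0.75·82/5 = 27.3.
At m' = 262.5: x_2* = 40.425. Change: 40.425 − 27.3 = 13.125.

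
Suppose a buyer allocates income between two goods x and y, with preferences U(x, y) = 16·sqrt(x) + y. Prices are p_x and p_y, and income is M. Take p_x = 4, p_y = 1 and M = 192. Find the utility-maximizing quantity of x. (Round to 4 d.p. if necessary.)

x* = 4

Thus x* = (8·p_y/p_x)² — independent of M — with the rest of income spent on y.
Plugging in: x* = (8·1/4)² = 4.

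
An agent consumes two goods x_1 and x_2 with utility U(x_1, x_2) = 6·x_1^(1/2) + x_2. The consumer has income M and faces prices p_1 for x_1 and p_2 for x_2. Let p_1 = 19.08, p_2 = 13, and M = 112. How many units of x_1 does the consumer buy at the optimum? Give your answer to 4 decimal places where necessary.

x_1* = 4.178

Set MRS = p_1/p_2: 3·x_1^(−1/2) = p_1/p_2.
Thus x_1* = (3·p_2/p_1)² — independent of M — with the rest of income spent on x_2.
Plugging in: x_1* = (3·13/19.08)² = 4.178.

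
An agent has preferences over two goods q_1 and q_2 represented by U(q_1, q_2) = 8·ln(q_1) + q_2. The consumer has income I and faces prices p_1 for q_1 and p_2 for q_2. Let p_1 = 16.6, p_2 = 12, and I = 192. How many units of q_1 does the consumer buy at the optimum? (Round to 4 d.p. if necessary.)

Set MRS = p_1/p_2: (8/q_1)/1 = p_1/p_2.
So q_1*(p_1,p_2) = 8·p_2/p_1, independent of income; and q_2* = (I − 8·p_2)/p_2.
At the given prices: q_1* = 8·12/16.6 = 5.7831.

q_1* = 5.7831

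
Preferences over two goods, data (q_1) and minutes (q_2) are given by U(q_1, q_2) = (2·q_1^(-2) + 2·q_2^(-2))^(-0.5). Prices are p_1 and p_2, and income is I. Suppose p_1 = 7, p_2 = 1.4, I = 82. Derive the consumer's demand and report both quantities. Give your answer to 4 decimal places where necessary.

MRS = MU_q_1/MU_q_2 = (q_2/q_1)^(3). Set equal to p_1/p_2.
Hence q_2/q_1 = (p_1/p_2)^(1/(3)), i.e. raised to the 1/3 power.
With the ratio pinned down, the budget gives q_1* = I/(p_1 + p_2·(q_2/q_1)) and q_2* = (q_2/q_1)·q_1*.
Numerically q_2/q_1 = 1.709976, so q_1* = 82/(7 + 1.4·1.709976) = 8.729 and q_2* = 1.709976·8.729 = 14.9264.

q_1* = 8.729, q_2* = 14.9264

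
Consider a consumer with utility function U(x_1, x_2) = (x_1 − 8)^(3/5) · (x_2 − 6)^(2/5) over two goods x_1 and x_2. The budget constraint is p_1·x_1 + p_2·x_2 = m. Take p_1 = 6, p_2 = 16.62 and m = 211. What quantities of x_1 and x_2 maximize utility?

MRS = (3/2)·(x_2−6)/(x_1−8). Tangency with p_1/p_2 gives x_2−6 = (2/3)·(p_1/p_2)·(x_1−8).
Substituting into the budget: x_1* = 8 + 0.6·(m − 8·p_1 − 6·p_2)/p_1, and x_2* = 6 + 0.4·(…)/p_2.
Discretionary income = 211 − 8·6 − 6·16.62 = 63.28; x_1* = 8 + 0.6·63.28/6 = 14.328; x_2* = 6 + 0.4·63.28/16.62 = 7.523.

x_1* = 14.328, x_2* = 7.523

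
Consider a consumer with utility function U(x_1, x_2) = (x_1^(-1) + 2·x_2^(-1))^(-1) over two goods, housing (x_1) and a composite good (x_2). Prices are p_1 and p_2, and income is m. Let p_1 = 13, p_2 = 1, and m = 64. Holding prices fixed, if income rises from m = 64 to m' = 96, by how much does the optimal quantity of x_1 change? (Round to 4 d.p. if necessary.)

From the CES first-order condition, (1/2)·(x_2/x_1)^(2) = p_1/p_2.
Hence x_2/x_1 = (2·p_1/p_2)^(1/(2)), i.e. raised to the 0.5 power.
Substitute x_2 = (x_2/x_1)·x_1 into the budget: x_1* = m/(p_1 + p_2·(x_2/x_1)).
Numerically x_2/x_1 = 5.09902, so x_1* = 64/(13 + 1·5.09902) = 3.5361.
At m' = 96: x_1* = 5.3042. Change: 5.3042 − 3.5361 = 1.7681.

Δx_1* = 1.7681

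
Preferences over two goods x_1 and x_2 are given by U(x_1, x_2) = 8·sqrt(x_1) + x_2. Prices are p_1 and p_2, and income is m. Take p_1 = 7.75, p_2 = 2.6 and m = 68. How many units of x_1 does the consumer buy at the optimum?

x_1* = 1.8008

Set MRS = p_1/p_2: 4·x_1^(−1/2) = p_1/p_2.
Solve: √x_1 = 4·p_2/p_1, so x_1*(p_1,p_2) = (4·p_2/p_1)², and x_2* = (m − p_1·x_1*)/p_2.
Plugging in: x_1* = (4·2.6/7.75)² = 1.8008.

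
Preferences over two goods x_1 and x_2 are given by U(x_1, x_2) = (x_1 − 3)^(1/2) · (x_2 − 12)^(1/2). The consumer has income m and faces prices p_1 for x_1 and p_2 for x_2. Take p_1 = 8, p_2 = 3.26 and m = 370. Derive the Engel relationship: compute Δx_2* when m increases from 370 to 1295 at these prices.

Substituting into the budget: x_1* = 3 + 0.5·(m − 3·p_1 − 12·p_2)/p_1, and x_2* = 12 + 0.5·(…)/p_2.
Discretionary income = 370 − 3·8 − 12·3.26 = 306.88; x_2* = 12 + 0.5·306.88/3.26 = 59.0675.
At m' = 1295: x_2* = 200.9387. Change: 200.9387 − 59.0675 = 141.8712.

Δx_2* = 141.8712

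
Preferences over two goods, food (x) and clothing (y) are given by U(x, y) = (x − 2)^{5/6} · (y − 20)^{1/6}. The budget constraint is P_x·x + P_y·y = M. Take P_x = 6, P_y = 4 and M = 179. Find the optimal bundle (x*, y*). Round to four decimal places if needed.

x* = 14.0833, y* = 23.625

This is Cobb-Douglas in (x−2, y−20): tangency gives 5/6·P_y·(y−20) = 1/6·P_x·(x−2).
Substituting into the budget: x* = 2 + 5/6·(M − 2·P_x − 20·P_y)/P_x, and y* = 20 + 1/6·(…)/P_y.
Discretionary income = 179 − 2·6 − 20·4 = 87; x* = 2 + 5/6·87/6 = 14.0833; y* = 20 + 1/6·87/4 = 23.625.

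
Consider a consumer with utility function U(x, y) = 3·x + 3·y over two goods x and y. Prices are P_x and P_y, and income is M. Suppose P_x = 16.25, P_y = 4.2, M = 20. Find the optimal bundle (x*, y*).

Linear utility — the consumer picks whichever good has higher MU/price: 3/16.25 = 0.1846 vs 3/4.2 = 0.7143.
y gives more utility per dollar, so spend all income on y: y* = M/P_y, x* = 0.
Numerically: x* = 0, y* = 4.7619.

x* = 0, y* = 4.7619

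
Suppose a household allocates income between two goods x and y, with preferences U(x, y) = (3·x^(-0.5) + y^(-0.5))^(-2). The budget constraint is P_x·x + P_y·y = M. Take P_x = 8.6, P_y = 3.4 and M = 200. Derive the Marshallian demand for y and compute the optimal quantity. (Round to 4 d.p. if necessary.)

MRS = MU_x/MU_y = 3·(y/x)^(1.5). Set equal to P_x/P_y.
Solve for the ratio: y/x = [(1/3)·P_x/P_y]^(2/3).
With the ratio pinned down, the budget gives x* = M/(P_x + P_y·(y/x)) and y* = (y/x)·x*.
Numerically y/x = 0.892481, so x* = 200/(8.6 + 3.4·0.892481) = 17.1903 and y* = 0.892481·17.1903 = 15.3421.

y* = 15.3421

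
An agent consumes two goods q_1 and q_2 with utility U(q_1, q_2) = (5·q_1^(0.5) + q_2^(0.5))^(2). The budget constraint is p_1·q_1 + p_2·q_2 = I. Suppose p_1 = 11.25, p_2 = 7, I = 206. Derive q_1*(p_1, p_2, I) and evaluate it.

MRS = MU_q_1/MU_q_2 = 5·(q_2/q_1)^(0.5). Set equal to p_1/p_2.
Hence q_2/q_1 = ((1/5)·p_1/p_2)^(1/(0.5)), i.e. raised to the 2 power.
With the ratio pinned down, the budget gives q_1* = I/(p_1 + p_2·(q_2/q_1)) and q_2* = (q_2/q_1)·q_1*.
Numerically q_2/q_1 = 0.103316, so q_1* = 206/(11.25 + 7·0.103316) = 17.2051.

q_1* = 17.2051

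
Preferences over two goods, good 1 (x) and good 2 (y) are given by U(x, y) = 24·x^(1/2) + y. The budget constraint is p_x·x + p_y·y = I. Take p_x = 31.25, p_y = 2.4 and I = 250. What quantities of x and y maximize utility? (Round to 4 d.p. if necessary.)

x* = 0.8493, y* = 93.1075

MU_x = 12/√x, MU_y = 1. Tangency: 12/√x = p_x/p_y.
Thus x* = (12·p_y/p_x)² — independent of I — with the rest of income spent on y.
Plugging in: x* = (12·2.4/31.25)² = 0.8493, y* = 93.1075.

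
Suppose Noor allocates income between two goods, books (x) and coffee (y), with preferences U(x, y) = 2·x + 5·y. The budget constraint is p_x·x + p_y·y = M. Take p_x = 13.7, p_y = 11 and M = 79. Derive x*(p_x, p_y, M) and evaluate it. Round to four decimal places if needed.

Perfect substitutes: compare marginal utility per dollar. 2/p_x vs 5/p_y → 0.146 vs 0.4545.
y gives more utility per dollar, so spend all income on y: y* = M/p_y, x* = 0.
Numerically: x* = 0, y* = 7.1818.

x* = 0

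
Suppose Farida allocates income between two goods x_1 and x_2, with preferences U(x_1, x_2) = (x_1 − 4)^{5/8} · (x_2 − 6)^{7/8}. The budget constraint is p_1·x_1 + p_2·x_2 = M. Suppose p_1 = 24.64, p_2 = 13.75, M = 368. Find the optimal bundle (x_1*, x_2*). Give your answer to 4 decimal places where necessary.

This is Cobb-Douglas in (x_1−4, x_2−6): tangency gives 0.625·p_2·(x_2−6) = 0.875·p_1·(x_1−4).
Substituting into the budget: x_1* = 4 + 5/12·(M − 4·p_1 − 6·p_2)/p_1, and x_2* = 6 + 7/12·(…)/p_2.
Discretionary income = 368 − 4·24.64 − 6·13.75 = 186.94; x_1* = 4 + 5/12·186.94/24.64 = 7.1612; x_2* = 6 + 7/12·186.94/13.75 = 13.9308.

x_1* = 7.1612, x_2* = 13.9308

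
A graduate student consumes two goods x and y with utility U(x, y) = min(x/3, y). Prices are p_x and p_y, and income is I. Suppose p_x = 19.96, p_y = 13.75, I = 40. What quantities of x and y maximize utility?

With perfect complements, no substitution: consume in ratio x:y = 3:1.
Budget: p_x·x + p_y·(1/3)·x = I, so (3·p_x + p_y)·x = 3·I.
Demand: x*(p_x,p_y,I) = 3·I/(3·p_x + p_y), y* = I/(3·p_x + p_y).
Here 3·19.96 + 13.75 = 73.63, giving x* = 1.6298 and y* = 0.5433.

x* = 1.6298, y* = 0.5433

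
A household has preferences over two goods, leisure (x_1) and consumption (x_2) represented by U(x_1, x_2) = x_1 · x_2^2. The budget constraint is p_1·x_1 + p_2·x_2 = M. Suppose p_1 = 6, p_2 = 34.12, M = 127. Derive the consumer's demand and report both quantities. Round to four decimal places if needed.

MU_x_1/MU_x_2 = (x_2)/(2·x_1); tangency sets this equal to p_1/p_2.
Rearranging, p_2·x_2 = 2·p_1·x_1. Substituting into the budget gives p_1·x_1·(1 + 2) = M.
Demand: x_1*(p_1,p_2,M) = 1/3·M/p_1 and x_2* = 2/3·M/p_2.
At p_1=6, p_2=34.12, M=127: x_1* = 1/3·127/6 = 7.0556, x_2* = 2.4814.

x_1* = 7.0556, x_2* = 2.4814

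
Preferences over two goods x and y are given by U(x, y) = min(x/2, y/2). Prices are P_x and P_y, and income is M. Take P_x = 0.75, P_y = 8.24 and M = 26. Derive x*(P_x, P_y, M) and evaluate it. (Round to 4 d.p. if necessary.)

x* = 2.8921

With perfect complements, no substitution: consume in ratio x:y = 2:2.
Budget: P_x·x + P_y·x = M, so (2·P_x + 2·P_y)·x = 2·M.
Demand: x*(P_x,P_y,M) = 2·M/(2·P_x + 2·P_y), y* = 2·M/(2·P_x + 2·P_y).
Here 2·0.75 + 2·8.24 = 17.98, giving x* = 2.8921.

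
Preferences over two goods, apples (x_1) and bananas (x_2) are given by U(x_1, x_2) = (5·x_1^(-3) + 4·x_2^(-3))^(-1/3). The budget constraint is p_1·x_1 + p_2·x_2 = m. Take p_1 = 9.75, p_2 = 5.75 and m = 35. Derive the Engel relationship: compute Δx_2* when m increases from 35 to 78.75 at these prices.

MRS = MU_x_1/MU_x_2 = (5/4)·(x_2/x_1)^(4). Set equal to p_1/p_2.
Solve for the ratio: x_2/x_1 = [(4/5)·p_1/p_2]^(0.25).
With the ratio pinned down, the budget gives x_1* = m/(p_1 + p_2·(x_2/x_1)) and x_2* = (x_2/x_1)·x_1*.
Numerically x_2/x_1 = 1.079212, so x_1* = 35/(9.75 + 5.75·1.079212) = 2.1936 and x_2* = 1.079212·2.1936 = 2.3674.
At m' = 78.75: x_2* = 5.3266. Change: 5.3266 − 2.3674 = 2.9592.

Δx_2* = 2.9592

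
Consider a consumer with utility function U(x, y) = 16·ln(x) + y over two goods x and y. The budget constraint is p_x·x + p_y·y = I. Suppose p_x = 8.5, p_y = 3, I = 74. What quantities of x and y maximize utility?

Set MRS = p_x/p_y: (16/x)/1 = p_x/p_y.
So x*(p_x,p_y) = 16·p_y/p_x, independent of income; and y* = (I − 16·p_y)/p_y.
At the given prices: x* = 16·3/8.5 = 5.6471, and y* = 8.6667.

x* = 5.6471, y* = 8.6667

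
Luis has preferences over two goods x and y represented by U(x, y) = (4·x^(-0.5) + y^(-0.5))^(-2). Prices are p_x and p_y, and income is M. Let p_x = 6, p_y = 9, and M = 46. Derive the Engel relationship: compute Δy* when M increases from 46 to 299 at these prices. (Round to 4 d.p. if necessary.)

MU_x ∝ 4·x^(-1.5), MU_y ∝ y^(-1.5), so MRS = 4·(y/x)^(1.5) = p_x/p_y.
Hence y/x = ((1/4)·p_x/p_y)^(1/(1.5)), i.e. raised to the 2/3 power.
With the ratio pinned down, the budget gives x* = M/(p_x + p_y·(y/x)) and y* = (y/x)·x*.
Numerically y/x = 0.302853, so x* = 46/(6 + 9·0.302853) = 5.2718 and y* = 0.302853·5.2718 = 1.5966.
At M' = 299: y* = 10.3778. Change: 10.3778 − 1.5966 = 8.7812.

Δy* = 8.7812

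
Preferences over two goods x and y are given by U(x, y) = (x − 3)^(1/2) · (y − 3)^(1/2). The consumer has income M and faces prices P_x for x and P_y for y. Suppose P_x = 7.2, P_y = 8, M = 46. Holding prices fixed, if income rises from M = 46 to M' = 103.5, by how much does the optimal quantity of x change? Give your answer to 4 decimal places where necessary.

Δx* = 3.9931

MRS = (y−3)/(x−3). Tangency with P_x/P_y gives y−3 = (P_x/P_y)·(x−3).
Substituting into the budget: x* = 3 + 0.5·(M − 3·P_x − 3·P_y)/P_x, and y* = 3 + 0.5·(…)/P_y.
Discretionary income = 46 − 3·7.2 − 3·8 = 0.4; x* = 3 + 0.5·0.4/7.2 = 3.0278.
At M' = 103.5: x* = 7.0208. Change: 7.0208 − 3.0278 = 3.9931.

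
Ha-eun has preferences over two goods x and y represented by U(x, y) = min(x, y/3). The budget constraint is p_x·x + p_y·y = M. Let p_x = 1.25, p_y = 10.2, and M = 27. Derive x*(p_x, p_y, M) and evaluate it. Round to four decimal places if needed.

Leontief preferences: the optimum is at the kink where x/1 = y/3, i.e. y = 3·x.
Budget: p_x·x + p_y·3·x = M, so (p_x + 3·p_y)·x = M.
Demand: x*(p_x,p_y,M) = M/(p_x + 3·p_y), y* = 3·M/(p_x + 3·p_y).
Here 1.25 + 3·10.2 = 31.85, giving x* = 0.8477.

x* = 0.8477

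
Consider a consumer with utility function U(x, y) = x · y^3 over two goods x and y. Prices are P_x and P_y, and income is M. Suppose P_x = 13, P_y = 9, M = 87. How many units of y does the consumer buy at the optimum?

Demand: x*(P_x,P_y,M) = 0.25·M/P_x and y* = 0.75·M/P_y.
At P_x=13, P_y=9, M=87: y* = 0.75·87/9 = 7.25.

y* = 7.25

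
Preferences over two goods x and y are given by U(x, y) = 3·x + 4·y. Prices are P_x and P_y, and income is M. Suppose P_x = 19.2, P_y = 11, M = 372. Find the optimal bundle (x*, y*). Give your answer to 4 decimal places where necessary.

y gives more utility per dollar, so spend all income on y: y* = M/P_y, x* = 0.
Numerically: x* = 0, y* = 33.8182.

x* = 0, y* = 33.8182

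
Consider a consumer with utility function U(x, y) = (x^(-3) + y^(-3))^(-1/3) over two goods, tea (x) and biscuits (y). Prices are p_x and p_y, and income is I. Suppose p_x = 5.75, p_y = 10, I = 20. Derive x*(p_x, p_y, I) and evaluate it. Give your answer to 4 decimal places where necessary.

x* = 1.3833

MU_x ∝ x^(-4), MU_y ∝ y^(-4), so MRS = (y/x)^(4) = p_x/p_y.
Hence y/x = (p_x/p_y)^(1/(4)), i.e. raised to the 0.25 power.
Substitute y = (y/x)·x into the budget: x* = I/(p_x + p_y·(y/x)).
Numerically y/x = 0.870797, so x* = 20/(5.75 + 10·0.870797) = 1.3833.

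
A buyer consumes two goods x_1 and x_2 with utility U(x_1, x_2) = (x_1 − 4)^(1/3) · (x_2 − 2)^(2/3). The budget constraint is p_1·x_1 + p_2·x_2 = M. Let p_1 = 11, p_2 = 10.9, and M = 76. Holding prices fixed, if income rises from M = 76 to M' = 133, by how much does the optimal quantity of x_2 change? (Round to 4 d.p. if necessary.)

Δx_2* = 3.4862

Let x_1' = x_1−4, x_2' = x_2−2. MRS = (1/2)·x_2'/x_1' = p_1/p_2.
Substituting into the budget: x_1* = 4 + 1/3·(M − 4·p_1 − 2·p_2)/p_1, and x_2* = 2 + 2/3·(…)/p_2.
Discretionary income = 76 − 4·11 − 2·10.9 = 10.2; x_2* = 2 + 2/3·10.2/10.9 = 2.6239.
At M' = 133: x_2* = 6.1101. Change: 6.1101 − 2.6239 = 3.4862.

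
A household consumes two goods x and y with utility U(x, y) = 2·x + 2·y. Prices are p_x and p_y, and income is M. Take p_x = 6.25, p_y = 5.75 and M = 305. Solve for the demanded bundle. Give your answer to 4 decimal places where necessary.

x* = 0, y* = 53.0435

Linear utility — the consumer picks whichever good has higher MU/price: 2/6.25 = 0.32 vs 2/5.75 = 0.3478.
y gives more utility per dollar, so spend all income on y: y* = M/p_y, x* = 0.
Numerically: x* = 0, y* = 53.0435.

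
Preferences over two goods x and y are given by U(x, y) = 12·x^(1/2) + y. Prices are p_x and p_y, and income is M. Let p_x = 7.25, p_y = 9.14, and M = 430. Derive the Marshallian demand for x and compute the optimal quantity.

x* = 57.2162

MU_x = 6/√x, MU_y = 1. Tangency: 6/√x = p_x/p_y.
Solve: √x = 6·p_y/p_x, so x*(p_x,p_y) = (6·p_y/p_x)², and y* = (M − p_x·x*)/p_y.
Plugging in: x* = (6·9.14/7.25)² = 57.2162.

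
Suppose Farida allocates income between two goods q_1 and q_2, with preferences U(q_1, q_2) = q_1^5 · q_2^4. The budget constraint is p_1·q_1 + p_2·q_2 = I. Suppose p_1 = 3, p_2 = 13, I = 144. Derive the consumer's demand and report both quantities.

q_1* = 26.6667, q_2* = 4.9231

MU_q_1/MU_q_2 = (5·q_2)/(4·q_1); tangency sets this equal to p_1/p_2.
Rearranging, p_2·q_2 = (4/5)·p_1·q_1. Substituting into the budget gives p_1·q_1·(1 + (4/5)) = I.
Demand: q_1*(p_1,p_2,I) = 5/9·I/p_1 and q_2* = 4/9·I/p_2.
At p_1=3, p_2=13, I=144: q_1* = 5/9·144/3 = 26.6667, q_2* = 4.9231.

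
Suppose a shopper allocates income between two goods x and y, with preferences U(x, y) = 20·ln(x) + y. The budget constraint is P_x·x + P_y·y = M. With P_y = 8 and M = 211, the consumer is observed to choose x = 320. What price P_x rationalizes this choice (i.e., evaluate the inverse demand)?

P_x = 0.5

MU_x = 20/x, MU_y = 1. Tangency: 20/x = P_x/P_y.
So x*(P_x,P_y) = 20·P_y/P_x, independent of income; and y* = (M − 20·P_y)/P_y.
Set x* = 320 in the demand function and solve for P_x: P_x = 0.5.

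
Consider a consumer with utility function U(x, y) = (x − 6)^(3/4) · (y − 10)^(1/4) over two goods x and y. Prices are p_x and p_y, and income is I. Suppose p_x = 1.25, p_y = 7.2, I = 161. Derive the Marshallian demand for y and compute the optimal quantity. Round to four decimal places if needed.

y* = 12.8299

Let x' = x−6, y' = y−10. MRS = 3·y'/x' = p_x/p_y.
Substituting into the budget: x* = 6 + 0.75·(I − 6·p_x − 10·p_y)/p_x, and y* = 10 + 0.25·(…)/p_y.
Discretionary income = 161 − 6·1.25 − 10·7.2 = 81.5; y* = 10 + 0.25·81.5/7.2 = 12.8299.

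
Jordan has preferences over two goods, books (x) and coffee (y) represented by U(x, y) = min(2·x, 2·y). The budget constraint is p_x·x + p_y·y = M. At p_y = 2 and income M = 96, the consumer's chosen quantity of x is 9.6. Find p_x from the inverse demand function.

With perfect complements, no substitution: consume in ratio x:y = 2:2.
Budget: p_x·x + p_y·x = M, so (2·p_x + 2·p_y)·x = 2·M.
Demand: x*(p_x,p_y,M) = 2·M/(2·p_x + 2·p_y), y* = 2·M/(2·p_x + 2·p_y).
Set x* = 9.6 in the demand function and solve for p_x: p_x = 8.

p_x = 8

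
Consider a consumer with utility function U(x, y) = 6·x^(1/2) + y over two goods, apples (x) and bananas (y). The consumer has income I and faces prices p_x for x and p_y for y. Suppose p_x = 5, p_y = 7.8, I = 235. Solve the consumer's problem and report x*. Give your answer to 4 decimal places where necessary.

x* = 21.9024

Thus x* = (3·p_y/p_x)² — independent of I — with the rest of income spent on y.
Plugging in: x* = (3·7.8/5)² = 21.9024.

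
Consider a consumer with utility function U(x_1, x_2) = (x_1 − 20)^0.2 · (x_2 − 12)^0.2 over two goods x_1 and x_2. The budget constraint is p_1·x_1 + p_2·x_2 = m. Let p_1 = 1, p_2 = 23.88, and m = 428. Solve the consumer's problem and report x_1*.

MRS = (x_2−12)/(x_1−20). Tangency with p_1/p_2 gives x_2−12 = (p_1/p_2)·(x_1−20).
Substituting into the budget: x_1* = 20 + 0.5·(m − 20·p_1 − 12·p_2)/p_1, and x_2* = 12 + 0.5·(…)/p_2.
Discretionary income = 428 − 20·1 − 12·23.88 = 121.44; x_1* = 20 + 0.5·121.44/1 = 80.72.

x_1* = 80.72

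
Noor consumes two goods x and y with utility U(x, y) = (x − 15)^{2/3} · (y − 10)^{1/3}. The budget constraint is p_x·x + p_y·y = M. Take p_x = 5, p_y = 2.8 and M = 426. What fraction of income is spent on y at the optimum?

share on y = 0.3185

This is Cobb-Douglas in (x−15, y−10): tangency gives 2/3·p_y·(y−10) = 1/3·p_x·(x−15).
After buying the subsistence bundle (15, 10), a share 2/3 of the remaining income goes to x: x* = 15 + 2/3·(M − 15p_x − 10p_y)/p_x.
Discretionary income = 426 − 15·5 − 10·2.8 = 323; x* = 15 + 2/3·323/5 = 58.0667; y* = 10 + 1/3·323/2.8 = 48.4524.
Expenditure on y: 2.8·48.4524 = 135.6667; share = 0.3185.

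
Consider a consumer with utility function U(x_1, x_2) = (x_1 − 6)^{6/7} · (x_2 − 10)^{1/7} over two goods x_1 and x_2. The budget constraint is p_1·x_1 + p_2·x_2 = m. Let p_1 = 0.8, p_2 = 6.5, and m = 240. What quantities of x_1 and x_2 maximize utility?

x_1* = 188.3571, x_2* = 13.7407

This is Cobb-Douglas in (x_1−6, x_2−10): tangency gives 6/7·p_2·(x_2−10) = 1/7·p_1·(x_1−6).
After buying the subsistence bundle (6, 10), a share 6/7 of the remaining income goes to x_1: x_1* = 6 + 6/7·(m − 6p_1 − 10p_2)/p_1.
Discretionary income = 240 − 6·0.8 − 10·6.5 = 170.2; x_1* = 6 + 6/7·170.2/0.8 = 188.3571; x_2* = 10 + 1/7·170.2/6.5 = 13.7407.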